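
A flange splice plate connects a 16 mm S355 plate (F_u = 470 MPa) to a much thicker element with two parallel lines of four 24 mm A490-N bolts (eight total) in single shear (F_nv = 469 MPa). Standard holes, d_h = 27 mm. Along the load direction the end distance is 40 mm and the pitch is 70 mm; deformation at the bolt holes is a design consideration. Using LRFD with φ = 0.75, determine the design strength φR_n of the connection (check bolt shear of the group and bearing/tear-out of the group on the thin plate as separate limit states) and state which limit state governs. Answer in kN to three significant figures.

1270 kN (bolt shear governs)

Bolt shear: A_b = π·24²/4 = 452.4 mm²; R_n = 469 × 452.4 × 8 × 1 / 1000 = 1697 kN → 0.75 × 1697 = 1270 kN.
Bearing (1.2 l_c t F_u ≤ 2.4 d t F_u): upper limit = 2.4·24·16·470 / 1000 = 433.2 kN.
  Edge l_c = 40 − 27/2 = 26.5 → r_n = 239.1 kN; interior l_c = 70 − 27 = 43 → r_n = 388 kN.
  R_n,bearing = 2·239.1 + 6·388 = 2806 kN → 0.75 × 2806 = 2100 kN.
Bolt shear governs: 1270 kN.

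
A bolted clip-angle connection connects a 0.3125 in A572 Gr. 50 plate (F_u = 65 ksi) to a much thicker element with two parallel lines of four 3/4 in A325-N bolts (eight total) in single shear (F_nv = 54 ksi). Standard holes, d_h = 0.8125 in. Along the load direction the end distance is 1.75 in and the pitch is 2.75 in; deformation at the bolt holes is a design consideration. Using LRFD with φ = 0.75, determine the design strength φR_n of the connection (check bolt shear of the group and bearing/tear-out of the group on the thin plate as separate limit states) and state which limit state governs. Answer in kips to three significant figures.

Bolt shear: A_b = π·0.75²/4 = 0.4418 in²; R_n = 54 × 0.4418 × 8 × 1 = 190.9 kips → 0.75 × 190.9 = 143 kips.
Bearing (1.2 l_c t F_u ≤ 2.4 d t F_u): upper limit = 2.4·0.75·0.3125·65 = 36.56 kips.
  Edge l_c = 1.75 − 0.8125/2 = 1.344 → r_n = 32.75 kips; interior l_c = 2.75 − 0.8125 = 1.938 → r_n = 36.56 kips.
  R_n,bearing = 2·32.75 + 6·36.56 = 284.9 kips → 0.75 × 284.9 = 214 kips.
Bolt shear governs: 143 kips.

143 kips (bolt shear governs)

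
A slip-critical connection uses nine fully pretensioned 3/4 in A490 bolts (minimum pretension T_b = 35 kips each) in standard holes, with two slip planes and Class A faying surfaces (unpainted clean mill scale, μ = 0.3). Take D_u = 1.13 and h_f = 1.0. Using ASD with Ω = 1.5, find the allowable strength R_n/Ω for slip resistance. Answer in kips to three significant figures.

142 kips

R_n = μ · D_u · h_f · T_b · n_s · n_b = 0.3 × 1.13 × 1.0 × 35 × 2 × 9 = 213.6 kips.
Allowable strength R_n/Ω = 213.6 / 1.5 = 142 kips.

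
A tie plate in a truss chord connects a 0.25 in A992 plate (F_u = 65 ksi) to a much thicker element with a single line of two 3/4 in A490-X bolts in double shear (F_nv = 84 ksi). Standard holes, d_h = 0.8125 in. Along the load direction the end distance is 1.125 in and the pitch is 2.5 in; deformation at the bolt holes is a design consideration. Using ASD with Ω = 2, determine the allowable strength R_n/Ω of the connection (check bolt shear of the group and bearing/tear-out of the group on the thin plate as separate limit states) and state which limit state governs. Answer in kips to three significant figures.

Bolt shear: A_b = π·0.75²/4 = 0.4418 in²; R_n = 84 × 0.4418 × 2 × 2 = 148.4 kips → 148.4 / 2 = 74.2 kips.
Bearing (1.2 l_c t F_u ≤ 2.4 d t F_u): upper limit = 2.4·0.75·0.25·65 = 29.25 kips.
  Edge l_c = 1.125 − 0.8125/2 = 0.7188 → r_n = 14.02 kips; interior l_c = 2.5 − 0.8125 = 1.688 → r_n = 29.25 kips.
  R_n,bearing = 1·14.02 + 1·29.25 = 43.27 kips → 43.27 / 2 = 21.6 kips.
Bearing governs: 21.6 kips.

21.6 kips (bearing governs)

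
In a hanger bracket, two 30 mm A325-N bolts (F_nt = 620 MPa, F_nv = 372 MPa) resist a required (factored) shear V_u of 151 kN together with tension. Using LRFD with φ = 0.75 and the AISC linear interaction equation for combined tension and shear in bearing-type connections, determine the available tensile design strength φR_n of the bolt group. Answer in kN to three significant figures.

A_b = π·30²/4 = 706.9 mm²; f_rv = 151 × 1000 / (2 × 706.9) = 106.8 MPa.
F'_nt = 1.3 F_nt − (F_nt / φF_nv) f_rv = 1.3·620 − (620/(0.75·372))·106.8 = 568.6 MPa, capped at F_nt → F'_nt = 568.6 MPa.
R_n = F'_nt · A_b · n = 568.6 × 706.9 × 2 / 1000 = 803.9 kN.
Design strength φR_n = 0.75 × 803.9 = 603 kN.

603 kN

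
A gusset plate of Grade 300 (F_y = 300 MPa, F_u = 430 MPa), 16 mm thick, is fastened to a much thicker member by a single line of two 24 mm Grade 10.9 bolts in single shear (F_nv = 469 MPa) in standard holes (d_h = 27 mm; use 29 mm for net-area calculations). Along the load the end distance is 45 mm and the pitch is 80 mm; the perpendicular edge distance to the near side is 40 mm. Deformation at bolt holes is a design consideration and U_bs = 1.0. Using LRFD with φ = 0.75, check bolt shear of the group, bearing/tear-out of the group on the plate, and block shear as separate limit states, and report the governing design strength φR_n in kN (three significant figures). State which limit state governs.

Bolt shear: A_b = π·24²/4 = 452.4 mm²; R_n = 469 × 452.4 × 2 × 1 / 1000 = 424.3 kN → 0.75 × 424.3 = 318 kN.
Bearing: edge l_c = 31.5, r_n = 260.1 kN; interior l_c = 53, r_n = 396.3 kN; R_n = 260.1 + 1·396.3 = 656.4 kN → 492 kN.
Block shear: A_gv = 2000, A_nv = 1304, A_nt = 408 mm²; R_n = min(0.6F_uA_nv, 0.6F_yA_gv) + U_bs·F_u·A_nt = 511.9 kN → 384 kN.
Bolt shear governs: 318 kN.

318 kN (bolt shear governs)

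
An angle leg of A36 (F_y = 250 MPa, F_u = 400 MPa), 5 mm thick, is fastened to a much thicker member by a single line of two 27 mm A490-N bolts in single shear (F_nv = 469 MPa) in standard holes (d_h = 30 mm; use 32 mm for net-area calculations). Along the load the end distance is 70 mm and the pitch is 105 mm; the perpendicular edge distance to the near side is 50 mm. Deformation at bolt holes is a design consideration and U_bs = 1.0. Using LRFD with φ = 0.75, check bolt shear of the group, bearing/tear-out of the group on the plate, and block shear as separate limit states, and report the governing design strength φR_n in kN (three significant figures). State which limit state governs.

Bolt shear: A_b = π·27²/4 = 572.6 mm²; R_n = 469 × 572.6 × 2 × 1 / 1000 = 537.1 kN → 0.75 × 537.1 = 403 kN.
Bearing: edge l_c = 55, r_n = 129.6 kN; interior l_c = 75, r_n = 129.6 kN; R_n = 129.6 + 1·129.6 = 259.2 kN → 194 kN.
Block shear: A_gv = 875, A_nv = 635, A_nt = 170 mm²; R_n = min(0.6F_uA_nv, 0.6F_yA_gv) + U_bs·F_u·A_nt = 199.2 kN → 149 kN.
Block shear governs: 149 kN.

149 kN (block shear governs)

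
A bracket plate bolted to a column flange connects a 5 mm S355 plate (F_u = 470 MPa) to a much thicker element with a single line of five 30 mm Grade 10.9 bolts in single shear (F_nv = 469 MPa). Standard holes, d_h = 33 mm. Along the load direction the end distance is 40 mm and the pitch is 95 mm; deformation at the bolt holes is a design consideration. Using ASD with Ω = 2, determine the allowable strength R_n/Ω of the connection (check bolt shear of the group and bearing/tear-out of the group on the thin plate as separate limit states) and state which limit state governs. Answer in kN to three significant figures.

Bolt shear: A_b = π·30²/4 = 706.9 mm²; R_n = 469 × 706.9 × 5 × 1 / 1000 = 1658 kN → 1658 / 2 = 829 kN.
Bearing (1.2 l_c t F_u ≤ 2.4 d t F_u): upper limit = 2.4·30·5·470 / 1000 = 169.2 kN.
  Edge l_c = 40 − 33/2 = 23.5 → r_n = 66.27 kN; interior l_c = 95 − 33 = 62 → r_n = 169.2 kN.
  R_n,bearing = 1·66.27 + 4·169.2 = 743.1 kN → 743.1 / 2 = 372 kN.
Bearing governs: 372 kN.

372 kN (bearing governs)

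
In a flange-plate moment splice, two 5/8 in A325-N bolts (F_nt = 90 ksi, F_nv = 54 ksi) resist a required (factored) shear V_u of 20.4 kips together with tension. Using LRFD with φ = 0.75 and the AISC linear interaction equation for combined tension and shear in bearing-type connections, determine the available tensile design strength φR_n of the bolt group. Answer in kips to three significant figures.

A_b = π·0.625²/4 = 0.3068 in²; f_rv = 20.4 / (2 × 0.3068) = 33.25 ksi.
F'_nt = 1.3 F_nt − (F_nt / φF_nv) f_rv = 1.3·90 − (90/(0.75·54))·33.25 = 43.12 ksi, capped at F_nt → F'_nt = 43.12 ksi.
R_n = F'_nt · A_b · n = 43.12 × 0.3068 × 2 = 26.46 kips.
Design strength φR_n = 0.75 × 26.46 = 19.8 kips.

19.8 kips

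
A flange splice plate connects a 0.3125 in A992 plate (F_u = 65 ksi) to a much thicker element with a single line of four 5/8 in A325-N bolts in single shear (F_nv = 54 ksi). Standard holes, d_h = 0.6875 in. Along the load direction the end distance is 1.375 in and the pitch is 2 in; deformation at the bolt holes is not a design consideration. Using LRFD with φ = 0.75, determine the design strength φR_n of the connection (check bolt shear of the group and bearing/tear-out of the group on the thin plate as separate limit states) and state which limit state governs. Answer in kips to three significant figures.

Bolt shear: A_b = π·0.625²/4 = 0.3068 in²; R_n = 54 × 0.3068 × 4 × 1 = 66.27 kips → 0.75 × 66.27 = 49.7 kips.
Bearing (1.5 l_c t F_u ≤ 3.0 d t F_u): upper limit = 3.0·0.625·0.3125·65 = 38.09 kips.
  Edge l_c = 1.375 − 0.6875/2 = 1.031 → r_n = 31.42 kips; interior l_c = 2 − 0.6875 = 1.312 → r_n = 38.09 kips.
  R_n,bearing = 1·31.42 + 3·38.09 = 145.7 kips → 0.75 × 145.7 = 109 kips.
Bolt shear governs: 49.7 kips.

49.7 kips (bolt shear governs)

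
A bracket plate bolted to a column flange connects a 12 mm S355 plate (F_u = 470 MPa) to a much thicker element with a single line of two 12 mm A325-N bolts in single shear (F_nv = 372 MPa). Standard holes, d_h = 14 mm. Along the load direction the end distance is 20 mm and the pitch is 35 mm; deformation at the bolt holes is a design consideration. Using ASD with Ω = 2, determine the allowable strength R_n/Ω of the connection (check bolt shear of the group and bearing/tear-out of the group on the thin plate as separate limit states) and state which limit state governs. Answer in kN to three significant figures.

42.1 kN (bolt shear governs)

Bolt shear: A_b = π·12²/4 = 113.1 mm²; R_n = 372 × 113.1 × 2 × 1 / 1000 = 84.14 kN → 84.14 / 2 = 42.1 kN.
Bearing (1.2 l_c t F_u ≤ 2.4 d t F_u): upper limit = 2.4·12·12·470 / 1000 = 162.4 kN.
  Edge l_c = 20 − 14/2 = 13 → r_n = 87.98 kN; interior l_c = 35 − 14 = 21 → r_n = 142.1 kN.
  R_n,bearing = 1·87.98 + 1·142.1 = 230.1 kN → 230.1 / 2 = 115 kN.
Bolt shear governs: 42.1 kN.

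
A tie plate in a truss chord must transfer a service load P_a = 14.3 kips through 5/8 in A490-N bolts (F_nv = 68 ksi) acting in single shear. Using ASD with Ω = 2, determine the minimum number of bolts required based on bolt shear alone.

2 bolts

A_b = π·0.625²/4 = 0.3068 in².
Per-bolt allowable strength R_n/Ω = 68 × 0.3068 × 1 / 2 = 10.43 kips.
n ≥ 14.3 / 10.43 = 1.371 → use 2 bolts.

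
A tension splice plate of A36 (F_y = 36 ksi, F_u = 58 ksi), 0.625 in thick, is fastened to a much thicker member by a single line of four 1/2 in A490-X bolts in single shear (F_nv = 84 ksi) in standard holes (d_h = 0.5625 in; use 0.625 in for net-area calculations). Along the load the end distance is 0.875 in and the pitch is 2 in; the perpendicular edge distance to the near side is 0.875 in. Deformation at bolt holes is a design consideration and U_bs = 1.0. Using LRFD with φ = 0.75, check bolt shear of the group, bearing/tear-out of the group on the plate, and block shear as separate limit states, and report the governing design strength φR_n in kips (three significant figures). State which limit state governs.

49.5 kips (bolt shear governs)

Bolt shear: A_b = π·0.5²/4 = 0.1963 in²; R_n = 84 × 0.1963 × 4 × 1 = 65.97 kips → 0.75 × 65.97 = 49.5 kips.
Bearing: edge l_c = 0.5938, r_n = 25.83 kips; interior l_c = 1.438, r_n = 43.5 kips; R_n = 25.83 + 3·43.5 = 156.3 kips → 117 kips.
Block shear: A_gv = 4.297, A_nv = 2.93, A_nt = 0.3516 in²; R_n = min(0.6F_uA_nv, 0.6F_yA_gv) + U_bs·F_u·A_nt = 113.2 kips → 84.9 kips.
Bolt shear governs: 49.5 kips.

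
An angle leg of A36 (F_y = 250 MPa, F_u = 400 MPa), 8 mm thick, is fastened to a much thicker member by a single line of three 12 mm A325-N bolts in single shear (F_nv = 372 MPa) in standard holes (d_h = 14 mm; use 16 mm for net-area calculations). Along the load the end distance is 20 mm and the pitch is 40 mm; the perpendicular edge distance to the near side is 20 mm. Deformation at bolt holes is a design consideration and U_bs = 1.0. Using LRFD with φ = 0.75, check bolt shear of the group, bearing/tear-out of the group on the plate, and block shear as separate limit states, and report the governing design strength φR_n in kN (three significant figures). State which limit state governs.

94.7 kN (bolt shear governs)

Bolt shear: A_b = π·12²/4 = 113.1 mm²; R_n = 372 × 113.1 × 3 × 1 / 1000 = 126.2 kN → 0.75 × 126.2 = 94.7 kN.
Bearing: edge l_c = 13, r_n = 49.92 kN; interior l_c = 26, r_n = 92.16 kN; R_n = 49.92 + 2·92.16 = 234.2 kN → 176 kN.
Block shear: A_gv = 800, A_nv = 480, A_nt = 96 mm²; R_n = min(0.6F_uA_nv, 0.6F_yA_gv) + U_bs·F_u·A_nt = 153.6 kN → 115 kN.
Bolt shear governs: 94.7 kN.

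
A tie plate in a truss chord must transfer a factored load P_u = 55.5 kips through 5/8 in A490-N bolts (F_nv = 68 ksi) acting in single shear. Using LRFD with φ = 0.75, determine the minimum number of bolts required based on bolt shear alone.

4 bolts

A_b = π·0.625²/4 = 0.3068 in².
Per-bolt design strength φR_n = 0.75 × 68 × 0.3068 × 1 = 15.65 kips.
n ≥ 55.5 / 15.65 = 3.547 → use 4 bolts.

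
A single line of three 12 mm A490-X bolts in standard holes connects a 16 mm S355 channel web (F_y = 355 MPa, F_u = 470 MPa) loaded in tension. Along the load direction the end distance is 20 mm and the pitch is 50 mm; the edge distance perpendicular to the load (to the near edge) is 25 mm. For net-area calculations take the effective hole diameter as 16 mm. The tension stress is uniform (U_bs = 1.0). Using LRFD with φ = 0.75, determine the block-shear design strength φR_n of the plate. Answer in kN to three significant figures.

Shear plane L_v = 20 + 2·50 = 120 mm; A_gv = 120 × 16 = 1920 mm².
A_nv = (120 − 2.5·16) × 16 = 1280 mm².
A_nt = (25 − 0.5·16) × 16 = 272 mm².
0.6 F_u A_nv = 361 kN; 0.6 F_y A_gv = 409 kN → shear rupture governs the shear term.
R_n = 361 + 1.0 × 470 × 272 / 1000 = 488.8 kN.
Design strength φR_n = 0.75 × 488.8 = 367 kN.

367 kN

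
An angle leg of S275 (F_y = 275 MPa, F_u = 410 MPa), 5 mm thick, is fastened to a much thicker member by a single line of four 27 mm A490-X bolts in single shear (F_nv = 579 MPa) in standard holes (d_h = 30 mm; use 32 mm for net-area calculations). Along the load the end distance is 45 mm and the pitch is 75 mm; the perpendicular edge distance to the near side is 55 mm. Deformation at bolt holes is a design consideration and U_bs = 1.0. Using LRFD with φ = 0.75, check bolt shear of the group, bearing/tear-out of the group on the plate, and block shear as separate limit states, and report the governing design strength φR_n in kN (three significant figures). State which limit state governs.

206 kN (block shear governs)

Bolt shear: A_b = π·27²/4 = 572.6 mm²; R_n = 579 × 572.6 × 4 × 1 / 1000 = 1326 kN → 0.75 × 1326 = 995 kN.
Bearing: edge l_c = 30, r_n = 73.8 kN; interior l_c = 45, r_n = 110.7 kN; R_n = 73.8 + 3·110.7 = 405.9 kN → 304 kN.
Block shear: A_gv = 1350, A_nv = 790, A_nt = 195 mm²; R_n = min(0.6F_uA_nv, 0.6F_yA_gv) + U_bs·F_u·A_nt = 274.3 kN → 206 kN.
Block shear governs: 206 kN.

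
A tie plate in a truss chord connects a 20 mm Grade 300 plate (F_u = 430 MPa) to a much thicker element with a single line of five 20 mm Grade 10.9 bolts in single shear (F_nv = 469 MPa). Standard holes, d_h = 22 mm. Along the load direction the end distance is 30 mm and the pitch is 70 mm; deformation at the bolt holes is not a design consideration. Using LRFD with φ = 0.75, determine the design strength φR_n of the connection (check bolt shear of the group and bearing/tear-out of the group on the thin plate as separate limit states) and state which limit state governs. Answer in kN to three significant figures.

553 kN (bolt shear governs)

Bolt shear: A_b = π·20²/4 = 314.2 mm²; R_n = 469 × 314.2 × 5 × 1 / 1000 = 736.7 kN → 0.75 × 736.7 = 553 kN.
Bearing (1.5 l_c t F_u ≤ 3.0 d t F_u): upper limit = 3.0·20·20·430 / 1000 = 516 kN.
  Edge l_c = 30 − 22/2 = 19 → r_n = 245.1 kN; interior l_c = 70 − 22 = 48 → r_n = 516 kN.
  R_n,bearing = 1·245.1 + 4·516 = 2309 kN → 0.75 × 2309 = 1730 kN.
Bolt shear governs: 553 kN.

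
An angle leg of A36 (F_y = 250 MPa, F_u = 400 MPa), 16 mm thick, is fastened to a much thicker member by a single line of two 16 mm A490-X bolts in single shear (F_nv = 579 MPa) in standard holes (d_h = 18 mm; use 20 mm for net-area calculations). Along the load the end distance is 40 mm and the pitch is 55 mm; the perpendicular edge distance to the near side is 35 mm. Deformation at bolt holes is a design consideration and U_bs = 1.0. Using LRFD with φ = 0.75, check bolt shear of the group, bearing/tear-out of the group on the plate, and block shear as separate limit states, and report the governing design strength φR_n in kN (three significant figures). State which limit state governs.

175 kN (bolt shear governs)

Bolt shear: A_b = π·16²/4 = 201.1 mm²; R_n = 579 × 201.1 × 2 × 1 / 1000 = 232.8 kN → 0.75 × 232.8 = 175 kN.
Bearing: edge l_c = 31, r_n = 238.1 kN; interior l_c = 37, r_n = 245.8 kN; R_n = 238.1 + 1·245.8 = 483.8 kN → 363 kN.
Block shear: A_gv = 1520, A_nv = 1040, A_nt = 400 mm²; R_n = min(0.6F_uA_nv, 0.6F_yA_gv) + U_bs·F_u·A_nt = 388 kN → 291 kN.
Bolt shear governs: 175 kN.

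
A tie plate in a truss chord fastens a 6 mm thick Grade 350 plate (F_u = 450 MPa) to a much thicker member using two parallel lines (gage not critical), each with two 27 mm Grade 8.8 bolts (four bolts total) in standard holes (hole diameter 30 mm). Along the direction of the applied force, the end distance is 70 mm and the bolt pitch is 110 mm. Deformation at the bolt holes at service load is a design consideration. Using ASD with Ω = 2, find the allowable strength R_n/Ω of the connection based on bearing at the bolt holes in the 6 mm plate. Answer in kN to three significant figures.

Per bolt r_n = 1.2 l_c t F_u ≤ 2.4 d t F_u; upper limit = 2.4 × 27 × 6 × 450 / 1000 = 175 kN.
Edge bolt: l_c = 70 − 30/2 = 55 mm → 1.2 × 55 × 6 × 450 / 1000 = 178.2 → r_n = 175 kN.
Interior bolts: l_c = 110 − 30 = 80 mm → 1.2 × 80 × 6 × 450 / 1000 = 259.2 → r_n = 175 kN.
R_n = 2 × 175 + 2 × 175 = 699.8 kN.
Allowable strength R_n/Ω = 699.8 / 2 = 350 kN.

350 kN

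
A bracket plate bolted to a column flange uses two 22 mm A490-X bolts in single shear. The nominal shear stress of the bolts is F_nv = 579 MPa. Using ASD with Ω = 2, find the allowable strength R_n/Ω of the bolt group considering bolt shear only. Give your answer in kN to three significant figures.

220 kN

A_b = π × 22² / 4 = 380.1 mm².
R_n = F_nv · A_b · n · n_s = 579 × 380.1 × 2 × 1 / 1000 = 440.2 kN.
Allowable strength R_n/Ω = 440.2 / 2 = 220 kN.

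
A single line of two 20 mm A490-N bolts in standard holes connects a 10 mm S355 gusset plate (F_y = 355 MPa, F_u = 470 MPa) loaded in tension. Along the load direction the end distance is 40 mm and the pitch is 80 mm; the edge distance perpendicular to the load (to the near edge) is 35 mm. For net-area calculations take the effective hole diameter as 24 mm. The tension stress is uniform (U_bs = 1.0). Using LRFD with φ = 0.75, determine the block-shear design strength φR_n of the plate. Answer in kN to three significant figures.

259 kN

Shear plane L_v = 40 + 1·80 = 120 mm; A_gv = 120 × 10 = 1200 mm².
A_nv = (120 − 1.5·24) × 10 = 840 mm².
A_nt = (35 − 0.5·24) × 10 = 230 mm².
0.6 F_u A_nv = 236.9 kN; 0.6 F_y A_gv = 255.6 kN → shear rupture governs the shear term.
R_n = 236.9 + 1.0 × 470 × 230 / 1000 = 345 kN.
Design strength φR_n = 0.75 × 345 = 259 kN.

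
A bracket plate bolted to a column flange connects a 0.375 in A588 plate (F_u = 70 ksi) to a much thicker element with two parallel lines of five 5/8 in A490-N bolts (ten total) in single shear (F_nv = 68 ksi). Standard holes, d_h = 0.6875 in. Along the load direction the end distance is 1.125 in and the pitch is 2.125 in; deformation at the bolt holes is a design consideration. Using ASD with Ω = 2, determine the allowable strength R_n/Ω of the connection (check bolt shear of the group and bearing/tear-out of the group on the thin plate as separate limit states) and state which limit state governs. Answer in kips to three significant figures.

Bolt shear: A_b = π·0.625²/4 = 0.3068 in²; R_n = 68 × 0.3068 × 10 × 1 = 208.6 kips → 208.6 / 2 = 104 kips.
Bearing (1.2 l_c t F_u ≤ 2.4 d t F_u): upper limit = 2.4·0.625·0.375·70 = 39.38 kips.
  Edge l_c = 1.125 − 0.6875/2 = 0.7812 → r_n = 24.61 kips; interior l_c = 2.125 − 0.6875 = 1.438 → r_n = 39.38 kips.
  R_n,bearing = 2·24.61 + 8·39.38 = 364.2 kips → 364.2 / 2 = 182 kips.
Bolt shear governs: 104 kips.

104 kips (bolt shear governs)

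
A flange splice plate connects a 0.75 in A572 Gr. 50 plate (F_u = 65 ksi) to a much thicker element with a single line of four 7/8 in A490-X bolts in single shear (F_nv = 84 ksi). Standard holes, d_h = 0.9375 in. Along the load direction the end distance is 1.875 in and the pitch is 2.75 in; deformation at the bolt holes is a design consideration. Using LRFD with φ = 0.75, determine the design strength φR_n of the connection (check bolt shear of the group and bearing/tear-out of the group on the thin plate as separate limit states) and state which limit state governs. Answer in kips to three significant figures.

Bolt shear: A_b = π·0.875²/4 = 0.6013 in²; R_n = 84 × 0.6013 × 4 × 1 = 202 kips → 0.75 × 202 = 152 kips.
Bearing (1.2 l_c t F_u ≤ 2.4 d t F_u): upper limit = 2.4·0.875·0.75·65 = 102.4 kips.
  Edge l_c = 1.875 − 0.9375/2 = 1.406 → r_n = 82.27 kips; interior l_c = 2.75 − 0.9375 = 1.812 → r_n = 102.4 kips.
  R_n,bearing = 1·82.27 + 3·102.4 = 389.4 kips → 0.75 × 389.4 = 292 kips.
Bolt shear governs: 152 kips.

152 kips (bolt shear governs)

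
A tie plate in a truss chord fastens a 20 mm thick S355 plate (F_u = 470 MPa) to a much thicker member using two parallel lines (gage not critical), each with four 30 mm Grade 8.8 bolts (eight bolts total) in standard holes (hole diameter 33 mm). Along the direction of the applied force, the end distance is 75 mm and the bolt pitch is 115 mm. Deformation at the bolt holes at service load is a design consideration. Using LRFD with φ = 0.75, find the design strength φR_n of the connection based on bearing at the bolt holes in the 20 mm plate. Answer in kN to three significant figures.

Per bolt r_n = 1.2 l_c t F_u ≤ 2.4 d t F_u; upper limit = 2.4 × 30 × 20 × 470 / 1000 = 676.8 kN.
Edge bolt: l_c = 75 − 33/2 = 58.5 mm → 1.2 × 58.5 × 20 × 470 / 1000 = 659.9 → r_n = 659.9 kN.
Interior bolts: l_c = 115 − 33 = 82 mm → 1.2 × 82 × 20 × 470 / 1000 = 925 → r_n = 676.8 kN.
R_n = 2 × 659.9 + 6 × 676.8 = 5381 kN.
Design strength φR_n = 0.75 × 5381 = 4040 kN.

4040 kN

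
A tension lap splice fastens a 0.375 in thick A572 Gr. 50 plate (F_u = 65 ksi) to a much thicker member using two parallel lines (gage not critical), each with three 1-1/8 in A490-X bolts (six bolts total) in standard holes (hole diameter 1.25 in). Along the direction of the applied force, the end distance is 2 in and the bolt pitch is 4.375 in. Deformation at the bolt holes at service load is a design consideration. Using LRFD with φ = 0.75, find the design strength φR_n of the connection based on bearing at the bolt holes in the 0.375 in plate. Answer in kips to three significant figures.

258 kips

Per bolt r_n = 1.2 l_c t F_u ≤ 2.4 d t F_u; upper limit = 2.4 × 1.125 × 0.375 × 65 = 65.81 kips.
Edge bolt: l_c = 2 − 1.25/2 = 1.375 in → 1.2 × 1.375 × 0.375 × 65 = 40.22 → r_n = 40.22 kips.
Interior bolts: l_c = 4.375 − 1.25 = 3.125 in → 1.2 × 3.125 × 0.375 × 65 = 91.41 → r_n = 65.81 kips.
R_n = 2 × 40.22 + 4 × 65.81 = 343.7 kips.
Design strength φR_n = 0.75 × 343.7 = 258 kips.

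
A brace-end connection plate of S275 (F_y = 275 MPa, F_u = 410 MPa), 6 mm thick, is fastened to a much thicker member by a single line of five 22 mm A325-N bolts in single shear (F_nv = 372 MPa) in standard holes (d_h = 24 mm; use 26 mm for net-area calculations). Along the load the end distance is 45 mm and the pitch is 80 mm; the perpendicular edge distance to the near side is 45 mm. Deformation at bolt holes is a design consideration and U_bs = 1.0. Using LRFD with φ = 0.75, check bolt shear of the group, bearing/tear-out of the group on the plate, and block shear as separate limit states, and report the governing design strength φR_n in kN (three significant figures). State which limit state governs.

330 kN (block shear governs)

Bolt shear: A_b = π·22²/4 = 380.1 mm²; R_n = 372 × 380.1 × 5 × 1 / 1000 = 707 kN → 0.75 × 707 = 530 kN.
Bearing: edge l_c = 33, r_n = 97.42 kN; interior l_c = 56, r_n = 129.9 kN; R_n = 97.42 + 4·129.9 = 617 kN → 463 kN.
Block shear: A_gv = 2190, A_nv = 1488, A_nt = 192 mm²; R_n = min(0.6F_uA_nv, 0.6F_yA_gv) + U_bs·F_u·A_nt = 440.1 kN → 330 kN.
Block shear governs: 330 kN.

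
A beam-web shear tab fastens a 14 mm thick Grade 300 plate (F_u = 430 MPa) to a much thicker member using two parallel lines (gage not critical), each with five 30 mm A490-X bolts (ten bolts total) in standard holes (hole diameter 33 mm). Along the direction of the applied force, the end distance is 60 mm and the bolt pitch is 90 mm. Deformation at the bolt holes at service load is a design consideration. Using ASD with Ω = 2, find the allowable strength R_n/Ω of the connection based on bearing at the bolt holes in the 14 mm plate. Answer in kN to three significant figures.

1960 kN

Per bolt r_n = 1.2 l_c t F_u ≤ 2.4 d t F_u; upper limit = 2.4 × 30 × 14 × 430 / 1000 = 433.4 kN.
Edge bolt: l_c = 60 − 33/2 = 43.5 mm → 1.2 × 43.5 × 14 × 430 / 1000 = 314.2 → r_n = 314.2 kN.
Interior bolts: l_c = 90 − 33 = 57 mm → 1.2 × 57 × 14 × 430 / 1000 = 411.8 → r_n = 411.8 kN.
R_n = 2 × 314.2 + 8 × 411.8 = 3923 kN.
Allowable strength R_n/Ω = 3923 / 2 = 1960 kN.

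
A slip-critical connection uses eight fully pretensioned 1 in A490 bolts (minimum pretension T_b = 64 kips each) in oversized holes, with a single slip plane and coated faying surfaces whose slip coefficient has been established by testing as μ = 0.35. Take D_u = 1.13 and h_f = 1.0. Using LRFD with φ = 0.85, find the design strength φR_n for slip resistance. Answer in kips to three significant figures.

172 kips

R_n = μ · D_u · h_f · T_b · n_s · n_b = 0.35 × 1.13 × 1.0 × 64 × 1 × 8 = 202.5 kips.
Design strength φR_n = 0.85 × 202.5 = 172 kips.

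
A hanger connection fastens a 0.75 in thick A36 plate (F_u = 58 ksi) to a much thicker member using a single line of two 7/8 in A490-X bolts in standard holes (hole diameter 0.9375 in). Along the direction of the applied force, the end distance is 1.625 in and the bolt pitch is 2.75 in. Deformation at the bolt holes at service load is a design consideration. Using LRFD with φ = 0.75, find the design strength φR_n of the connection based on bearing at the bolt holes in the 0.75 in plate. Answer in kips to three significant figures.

Per bolt r_n = 1.2 l_c t F_u ≤ 2.4 d t F_u; upper limit = 2.4 × 0.875 × 0.75 × 58 = 91.35 kips.
Edge bolt: l_c = 1.625 − 0.9375/2 = 1.156 in → 1.2 × 1.156 × 0.75 × 58 = 60.36 → r_n = 60.36 kips.
Interior bolts: l_c = 2.75 − 0.9375 = 1.812 in → 1.2 × 1.812 × 0.75 × 58 = 94.61 → r_n = 91.35 kips.
R_n = 1 × 60.36 + 1 × 91.35 = 151.7 kips.
Design strength φR_n = 0.75 × 151.7 = 114 kips.

114 kips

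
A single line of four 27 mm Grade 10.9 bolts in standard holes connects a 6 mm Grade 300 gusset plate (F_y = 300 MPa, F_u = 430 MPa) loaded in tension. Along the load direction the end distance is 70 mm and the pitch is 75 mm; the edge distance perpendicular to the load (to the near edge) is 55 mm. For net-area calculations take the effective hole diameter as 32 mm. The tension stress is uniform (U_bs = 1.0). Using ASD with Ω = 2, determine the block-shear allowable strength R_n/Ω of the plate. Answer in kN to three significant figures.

192 kN

Shear plane L_v = 70 + 3·75 = 295 mm; A_gv = 295 × 6 = 1770 mm².
A_nv = (295 − 3.5·32) × 6 = 1098 mm².
A_nt = (55 − 0.5·32) × 6 = 234 mm².
0.6 F_u A_nv = 283.3 kN; 0.6 F_y A_gv = 318.6 kN → shear rupture governs the shear term.
R_n = 283.3 + 1.0 × 430 × 234 / 1000 = 383.9 kN.
Allowable strength R_n/Ω = 383.9 / 2 = 192 kN.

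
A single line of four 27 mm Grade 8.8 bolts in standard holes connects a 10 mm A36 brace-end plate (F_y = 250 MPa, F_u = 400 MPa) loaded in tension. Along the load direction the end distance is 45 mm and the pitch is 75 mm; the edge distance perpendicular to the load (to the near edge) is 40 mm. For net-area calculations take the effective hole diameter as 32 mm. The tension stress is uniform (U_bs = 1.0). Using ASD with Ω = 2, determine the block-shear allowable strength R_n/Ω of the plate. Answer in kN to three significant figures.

238 kN

Shear plane L_v = 45 + 3·75 = 270 mm; A_gv = 270 × 10 = 2700 mm².
A_nv = (270 − 3.5·32) × 10 = 1580 mm².
A_nt = (40 − 0.5·32) × 10 = 240 mm².
0.6 F_u A_nv = 379.2 kN; 0.6 F_y A_gv = 405 kN → shear rupture governs the shear term.
R_n = 379.2 + 1.0 × 400 × 240 / 1000 = 475.2 kN.
Allowable strength R_n/Ω = 475.2 / 2 = 238 kN.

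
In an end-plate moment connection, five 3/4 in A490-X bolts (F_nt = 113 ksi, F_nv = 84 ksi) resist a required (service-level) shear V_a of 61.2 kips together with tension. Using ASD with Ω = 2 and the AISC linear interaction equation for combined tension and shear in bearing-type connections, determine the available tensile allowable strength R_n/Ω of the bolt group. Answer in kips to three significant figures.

79.9 kips

A_b = π·0.75²/4 = 0.4418 in²; f_rv = 61.2 / (5 × 0.4418) = 27.71 ksi.
F'_nt = 1.3 F_nt − (Ω F_nt / F_nv) f_rv = 1.3·113 − (2·113/84)·27.71 = 72.36 ksi, capped at F_nt → F'_nt = 72.36 ksi.
R_n = F'_nt · A_b · n = 72.36 × 0.4418 × 5 = 159.8 kips.
Allowable strength R_n/Ω = 159.8 / 2 = 79.9 kips.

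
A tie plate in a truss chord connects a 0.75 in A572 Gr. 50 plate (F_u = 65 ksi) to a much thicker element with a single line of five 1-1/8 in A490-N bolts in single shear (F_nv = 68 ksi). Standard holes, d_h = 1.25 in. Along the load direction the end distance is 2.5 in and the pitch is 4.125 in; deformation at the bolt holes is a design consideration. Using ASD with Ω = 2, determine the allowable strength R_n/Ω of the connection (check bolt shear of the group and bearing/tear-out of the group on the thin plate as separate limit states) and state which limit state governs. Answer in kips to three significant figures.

Bolt shear: A_b = π·1.125²/4 = 0.994 in²; R_n = 68 × 0.994 × 5 × 1 = 338 kips → 338 / 2 = 169 kips.
Bearing (1.2 l_c t F_u ≤ 2.4 d t F_u): upper limit = 2.4·1.125·0.75·65 = 131.6 kips.
  Edge l_c = 2.5 − 1.25/2 = 1.875 → r_n = 109.7 kips; interior l_c = 4.125 − 1.25 = 2.875 → r_n = 131.6 kips.
  R_n,bearing = 1·109.7 + 4·131.6 = 636.2 kips → 636.2 / 2 = 318 kips.
Bolt shear governs: 169 kips.

169 kips (bolt shear governs)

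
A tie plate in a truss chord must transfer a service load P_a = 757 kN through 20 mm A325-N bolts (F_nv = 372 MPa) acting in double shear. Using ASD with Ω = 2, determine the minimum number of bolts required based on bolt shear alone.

A_b = π·20²/4 = 314.2 mm².
Per-bolt allowable strength R_n/Ω = 372 × 314.2 × 2 / 1000 / 2 = 116.9 kN.
n ≥ 757 / 116.9 = 6.477 → use 7 bolts.

7 bolts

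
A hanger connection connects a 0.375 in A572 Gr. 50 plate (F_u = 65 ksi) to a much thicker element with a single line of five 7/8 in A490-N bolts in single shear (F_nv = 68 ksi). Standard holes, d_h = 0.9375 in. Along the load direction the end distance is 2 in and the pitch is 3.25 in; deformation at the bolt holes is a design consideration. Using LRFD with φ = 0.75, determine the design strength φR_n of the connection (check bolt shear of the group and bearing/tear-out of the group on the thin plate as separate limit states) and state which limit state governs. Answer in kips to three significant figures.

Bolt shear: A_b = π·0.875²/4 = 0.6013 in²; R_n = 68 × 0.6013 × 5 × 1 = 204.4 kips → 0.75 × 204.4 = 153 kips.
Bearing (1.2 l_c t F_u ≤ 2.4 d t F_u): upper limit = 2.4·0.875·0.375·65 = 51.19 kips.
  Edge l_c = 2 − 0.9375/2 = 1.531 → r_n = 44.79 kips; interior l_c = 3.25 − 0.9375 = 2.312 → r_n = 51.19 kips.
  R_n,bearing = 1·44.79 + 4·51.19 = 249.5 kips → 0.75 × 249.5 = 187 kips.
Bolt shear governs: 153 kips.

153 kips (bolt shear governs)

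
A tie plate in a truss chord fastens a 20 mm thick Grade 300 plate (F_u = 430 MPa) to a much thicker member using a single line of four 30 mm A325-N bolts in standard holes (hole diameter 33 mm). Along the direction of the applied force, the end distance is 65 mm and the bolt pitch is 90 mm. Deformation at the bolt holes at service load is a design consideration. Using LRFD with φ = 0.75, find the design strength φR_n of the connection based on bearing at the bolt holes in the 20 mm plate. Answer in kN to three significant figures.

Per bolt r_n = 1.2 l_c t F_u ≤ 2.4 d t F_u; upper limit = 2.4 × 30 × 20 × 430 / 1000 = 619.2 kN.
Edge bolt: l_c = 65 − 33/2 = 48.5 mm → 1.2 × 48.5 × 20 × 430 / 1000 = 500.5 → r_n = 500.5 kN.
Interior bolts: l_c = 90 − 33 = 57 mm → 1.2 × 57 × 20 × 430 / 1000 = 588.2 → r_n = 588.2 kN.
R_n = 1 × 500.5 + 3 × 588.2 = 2265 kN.
Design strength φR_n = 0.75 × 2265 = 1700 kN.

1700 kN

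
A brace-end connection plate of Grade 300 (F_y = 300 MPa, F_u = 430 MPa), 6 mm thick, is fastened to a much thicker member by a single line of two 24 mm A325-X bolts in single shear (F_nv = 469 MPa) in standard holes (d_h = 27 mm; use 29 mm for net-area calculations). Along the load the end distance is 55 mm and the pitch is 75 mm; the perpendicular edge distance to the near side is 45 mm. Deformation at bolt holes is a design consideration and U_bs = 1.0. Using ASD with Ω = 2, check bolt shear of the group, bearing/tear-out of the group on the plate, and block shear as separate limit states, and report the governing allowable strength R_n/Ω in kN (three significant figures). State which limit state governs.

106 kN (block shear governs)

Bolt shear: A_b = π·24²/4 = 452.4 mm²; R_n = 469 × 452.4 × 2 × 1 / 1000 = 424.3 kN → 424.3 / 2 = 212 kN.
Bearing: edge l_c = 41.5, r_n = 128.5 kN; interior l_c = 48, r_n = 148.6 kN; R_n = 128.5 + 1·148.6 = 277.1 kN → 139 kN.
Block shear: A_gv = 780, A_nv = 519, A_nt = 183 mm²; R_n = min(0.6F_uA_nv, 0.6F_yA_gv) + U_bs·F_u·A_nt = 212.6 kN → 106 kN.
Block shear governs: 106 kN.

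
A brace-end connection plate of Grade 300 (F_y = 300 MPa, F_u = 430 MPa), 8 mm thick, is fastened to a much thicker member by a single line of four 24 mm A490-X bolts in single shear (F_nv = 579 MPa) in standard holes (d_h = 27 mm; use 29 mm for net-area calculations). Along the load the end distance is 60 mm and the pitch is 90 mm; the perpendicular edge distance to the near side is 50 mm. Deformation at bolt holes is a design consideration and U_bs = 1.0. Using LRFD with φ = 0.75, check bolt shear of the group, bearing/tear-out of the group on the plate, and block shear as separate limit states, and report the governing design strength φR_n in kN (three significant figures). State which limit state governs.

Bolt shear: A_b = π·24²/4 = 452.4 mm²; R_n = 579 × 452.4 × 4 × 1 / 1000 = 1048 kN → 0.75 × 1048 = 786 kN.
Bearing: edge l_c = 46.5, r_n = 192 kN; interior l_c = 63, r_n = 198.1 kN; R_n = 192 + 3·198.1 = 786.4 kN → 590 kN.
Block shear: A_gv = 2640, A_nv = 1828, A_nt = 284 mm²; R_n = min(0.6F_uA_nv, 0.6F_yA_gv) + U_bs·F_u·A_nt = 593.7 kN → 445 kN.
Block shear governs: 445 kN.

445 kN (block shear governs)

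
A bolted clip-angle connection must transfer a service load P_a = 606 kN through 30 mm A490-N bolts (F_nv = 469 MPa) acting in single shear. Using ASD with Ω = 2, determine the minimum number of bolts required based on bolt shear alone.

4 bolts

A_b = π·30²/4 = 706.9 mm².
Per-bolt allowable strength R_n/Ω = 469 × 706.9 × 1 / 1000 / 2 = 165.8 kN.
n ≥ 606 / 165.8 = 3.656 → use 4 bolts.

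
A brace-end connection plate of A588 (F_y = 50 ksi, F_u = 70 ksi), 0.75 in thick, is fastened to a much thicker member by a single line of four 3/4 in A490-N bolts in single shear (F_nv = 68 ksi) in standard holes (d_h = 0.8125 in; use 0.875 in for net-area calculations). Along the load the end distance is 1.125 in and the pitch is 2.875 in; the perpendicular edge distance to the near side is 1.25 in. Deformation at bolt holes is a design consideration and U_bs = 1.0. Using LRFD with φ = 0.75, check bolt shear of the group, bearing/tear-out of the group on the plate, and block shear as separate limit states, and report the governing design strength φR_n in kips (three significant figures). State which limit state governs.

90.1 kips (bolt shear governs)

Bolt shear: A_b = π·0.75²/4 = 0.4418 in²; R_n = 68 × 0.4418 × 4 × 1 = 120.2 kips → 0.75 × 120.2 = 90.1 kips.
Bearing: edge l_c = 0.7188, r_n = 45.28 kips; interior l_c = 2.062, r_n = 94.5 kips; R_n = 45.28 + 3·94.5 = 328.8 kips → 247 kips.
Block shear: A_gv = 7.312, A_nv = 5.016, A_nt = 0.6094 in²; R_n = min(0.6F_uA_nv, 0.6F_yA_gv) + U_bs·F_u·A_nt = 253.3 kips → 190 kips.
Bolt shear governs: 90.1 kips.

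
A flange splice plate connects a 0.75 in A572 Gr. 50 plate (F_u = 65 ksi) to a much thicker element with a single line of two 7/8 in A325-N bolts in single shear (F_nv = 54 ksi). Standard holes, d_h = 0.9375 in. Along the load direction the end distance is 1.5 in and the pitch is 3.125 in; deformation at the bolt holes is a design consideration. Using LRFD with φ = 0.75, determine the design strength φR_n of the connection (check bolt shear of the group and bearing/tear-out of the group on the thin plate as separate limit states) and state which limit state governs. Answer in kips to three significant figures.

48.7 kips (bolt shear governs)

Bolt shear: A_b = π·0.875²/4 = 0.6013 in²; R_n = 54 × 0.6013 × 2 × 1 = 64.94 kips → 0.75 × 64.94 = 48.7 kips.
Bearing (1.2 l_c t F_u ≤ 2.4 d t F_u): upper limit = 2.4·0.875·0.75·65 = 102.4 kips.
  Edge l_c = 1.5 − 0.9375/2 = 1.031 → r_n = 60.33 kips; interior l_c = 3.125 − 0.9375 = 2.188 → r_n = 102.4 kips.
  R_n,bearing = 1·60.33 + 1·102.4 = 162.7 kips → 0.75 × 162.7 = 122 kips.
Bolt shear governs: 48.7 kips.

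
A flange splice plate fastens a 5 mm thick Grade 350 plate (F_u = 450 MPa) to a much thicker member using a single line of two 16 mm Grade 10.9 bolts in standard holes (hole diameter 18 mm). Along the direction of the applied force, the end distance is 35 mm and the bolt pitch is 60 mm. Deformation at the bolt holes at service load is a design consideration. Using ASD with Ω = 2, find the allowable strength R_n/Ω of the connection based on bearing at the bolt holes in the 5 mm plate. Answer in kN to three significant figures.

78.3 kN

Per bolt r_n = 1.2 l_c t F_u ≤ 2.4 d t F_u; upper limit = 2.4 × 16 × 5 × 450 / 1000 = 86.4 kN.
Edge bolt: l_c = 35 − 18/2 = 26 mm → 1.2 × 26 × 5 × 450 / 1000 = 70.2 → r_n = 70.2 kN.
Interior bolts: l_c = 60 − 18 = 42 mm → 1.2 × 42 × 5 × 450 / 1000 = 113.4 → r_n = 86.4 kN.
R_n = 1 × 70.2 + 1 × 86.4 = 156.6 kN.
Allowable strength R_n/Ω = 156.6 / 2 = 78.3 kN.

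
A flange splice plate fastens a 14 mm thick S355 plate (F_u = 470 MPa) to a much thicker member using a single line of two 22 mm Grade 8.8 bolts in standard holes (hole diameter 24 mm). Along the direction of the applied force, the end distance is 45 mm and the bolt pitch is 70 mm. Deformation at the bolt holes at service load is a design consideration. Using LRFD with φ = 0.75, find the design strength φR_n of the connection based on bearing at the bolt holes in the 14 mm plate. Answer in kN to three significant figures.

456 kN

Per bolt r_n = 1.2 l_c t F_u ≤ 2.4 d t F_u; upper limit = 2.4 × 22 × 14 × 470 / 1000 = 347.4 kN.
Edge bolt: l_c = 45 − 24/2 = 33 mm → 1.2 × 33 × 14 × 470 / 1000 = 260.6 → r_n = 260.6 kN.
Interior bolts: l_c = 70 − 24 = 46 mm → 1.2 × 46 × 14 × 470 / 1000 = 363.2 → r_n = 347.4 kN.
R_n = 1 × 260.6 + 1 × 347.4 = 608 kN.
Design strength φR_n = 0.75 × 608 = 456 kN.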